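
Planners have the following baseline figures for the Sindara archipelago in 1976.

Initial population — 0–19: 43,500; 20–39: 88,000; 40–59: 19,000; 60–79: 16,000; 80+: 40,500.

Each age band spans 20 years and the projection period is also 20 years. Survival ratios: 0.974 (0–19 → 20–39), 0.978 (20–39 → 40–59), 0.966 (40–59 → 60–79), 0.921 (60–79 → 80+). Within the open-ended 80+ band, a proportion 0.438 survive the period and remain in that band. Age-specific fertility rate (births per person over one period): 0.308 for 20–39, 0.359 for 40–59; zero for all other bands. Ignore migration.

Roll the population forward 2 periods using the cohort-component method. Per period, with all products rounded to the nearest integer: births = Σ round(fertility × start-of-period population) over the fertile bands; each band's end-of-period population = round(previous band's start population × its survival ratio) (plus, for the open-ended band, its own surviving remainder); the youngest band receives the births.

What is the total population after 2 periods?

Numbering the bands 1..5 from youngest to oldest:
Period 1:
Births: 88000 × 0.308 = 27104  |  19000 × 0.359 = 6821 — total 33925
Band 2: 43500 × 0.974 = 42369
Band 3: 88000 × 0.978 = 86064
Band 4: 19000 × 0.966 = 18354
Band 5: 16000 × 0.921 + 40500 × 0.438 = 14736 + 17739 = 32475
Population now: 0–19=33925, 20–39=42369, 40–59=86064, 60–79=18354, 80+=32475
Period 2:
Births: 42369 × 0.308 = 13050  |  86064 × 0.359 = 30897 — total 43947
Band 2: 33925 × 0.974 = 33043
Band 3: 42369 × 0.978 = 41437
Band 4: 86064 × 0.966 = 83138
Band 5: 18354 × 0.921 + 32475 × 0.438 = 16904 + 14224 = 31128
Population now: 0–19=43947, 20–39=33043, 40–59=41437, 60–79=83138, 80+=31128
Total after period 2: 43947 + 33043 + 41437 + 83138 + 31128 = 232693

232693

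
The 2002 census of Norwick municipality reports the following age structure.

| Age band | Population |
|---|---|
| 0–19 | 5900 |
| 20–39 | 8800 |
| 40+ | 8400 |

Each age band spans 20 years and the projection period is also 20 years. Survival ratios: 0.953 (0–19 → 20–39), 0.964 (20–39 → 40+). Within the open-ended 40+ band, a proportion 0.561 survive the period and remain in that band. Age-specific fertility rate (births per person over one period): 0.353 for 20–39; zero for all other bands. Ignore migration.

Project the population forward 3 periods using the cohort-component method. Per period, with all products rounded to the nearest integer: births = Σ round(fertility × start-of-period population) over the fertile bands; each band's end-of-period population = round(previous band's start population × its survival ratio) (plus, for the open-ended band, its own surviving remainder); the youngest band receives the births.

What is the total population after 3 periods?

12984

Let band 1 be 0–19 through band 3 = 40+.
After projecting period 1:
Births: 8800 × 0.353 = 3106
Band 2: 5900 × 0.953 = 5623
Band 3: 8800 × 0.964 + 8400 × 0.561 = 8483 + 4712 = 13195
→ [3106, 5623, 13195]
After projecting period 2:
Births: 5623 × 0.353 = 1985
Band 2: 3106 × 0.953 = 2960
Band 3: 5623 × 0.964 + 13195 × 0.561 = 5421 + 7402 = 12823
→ [1985, 2960, 12823]
After projecting period 3:
Births: 2960 × 0.353 = 1045
Band 2: 1985 × 0.953 = 1892
Band 3: 2960 × 0.964 + 12823 × 0.561 = 2853 + 7194 = 10047
→ [1045, 1892, 10047]
Total after period 3: 1045 + 1892 + 10047 = 12984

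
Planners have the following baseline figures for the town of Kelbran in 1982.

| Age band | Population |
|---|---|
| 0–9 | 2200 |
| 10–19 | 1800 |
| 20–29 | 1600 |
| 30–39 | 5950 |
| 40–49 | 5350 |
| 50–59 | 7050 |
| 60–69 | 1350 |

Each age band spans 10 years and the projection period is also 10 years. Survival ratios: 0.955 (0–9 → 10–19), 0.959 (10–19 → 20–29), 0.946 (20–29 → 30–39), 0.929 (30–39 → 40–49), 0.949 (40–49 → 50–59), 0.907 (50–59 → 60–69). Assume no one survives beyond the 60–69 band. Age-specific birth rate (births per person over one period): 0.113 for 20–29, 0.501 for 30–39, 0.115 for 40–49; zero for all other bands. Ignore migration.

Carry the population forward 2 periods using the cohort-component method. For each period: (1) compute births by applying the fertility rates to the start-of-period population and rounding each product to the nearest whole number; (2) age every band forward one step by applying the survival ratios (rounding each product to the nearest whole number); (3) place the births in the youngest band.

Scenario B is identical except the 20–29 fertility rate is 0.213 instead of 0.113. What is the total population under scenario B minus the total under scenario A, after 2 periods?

326

Period 1:
Births: 1600 * 0.113 = 181 ; 5950 * 0.501 = 2981 ; 5350 * 0.115 = 615 → total 3777
10–19: 2200 * 0.955 = 2101
20–29: 1800 * 0.959 = 1726
30–39: 1600 * 0.946 = 1514
40–49: 5950 * 0.929 = 5528
50–59: 5350 * 0.949 = 5077
60–69: 7050 * 0.907 = 6394
Giving 3777 / 2101 / 1726 / 1514 / 5528 / 5077 / 6394.
Period 2:
Births: 1726 * 0.113 = 195 ; 1514 * 0.501 = 759 ; 5528 * 0.115 = 636 → total 1590
10–19: 3777 * 0.955 = 3607
20–29: 2101 * 0.959 = 2015
30–39: 1726 * 0.946 = 1633
40–49: 1514 * 0.929 = 1407
50–59: 5528 * 0.949 = 5246
60–69: 5077 * 0.907 = 4605
Giving 1590 / 3607 / 2015 / 1633 / 1407 / 5246 / 4605.
Scenario A total after 2 periods: 20103
Scenario B projection —
Period 1:
Births: 1600 * 0.213 = 341 ; 5950 * 0.501 = 2981 ; 5350 * 0.115 = 615 → total 3937
10–19: 2200 * 0.955 = 2101
20–29: 1800 * 0.959 = 1726
30–39: 1600 * 0.946 = 1514
40–49: 5950 * 0.929 = 5528
50–59: 5350 * 0.949 = 5077
60–69: 7050 * 0.907 = 6394
Giving 3937 / 2101 / 1726 / 1514 / 5528 / 5077 / 6394.
Period 2:
Births: 1726 * 0.213 = 368 ; 1514 * 0.501 = 759 ; 5528 * 0.115 = 636 → total 1763
10–19: 3937 * 0.955 = 3760
20–29: 2101 * 0.959 = 2015
30–39: 1726 * 0.946 = 1633
40–49: 1514 * 0.929 = 1407
50–59: 5528 * 0.949 = 5246
60–69: 5077 * 0.907 = 4605
Giving 1763 / 3760 / 2015 / 1633 / 1407 / 5246 / 4605.
Scenario B total after 2 periods: 20429
Difference B − A = 20429 − 20103 = 326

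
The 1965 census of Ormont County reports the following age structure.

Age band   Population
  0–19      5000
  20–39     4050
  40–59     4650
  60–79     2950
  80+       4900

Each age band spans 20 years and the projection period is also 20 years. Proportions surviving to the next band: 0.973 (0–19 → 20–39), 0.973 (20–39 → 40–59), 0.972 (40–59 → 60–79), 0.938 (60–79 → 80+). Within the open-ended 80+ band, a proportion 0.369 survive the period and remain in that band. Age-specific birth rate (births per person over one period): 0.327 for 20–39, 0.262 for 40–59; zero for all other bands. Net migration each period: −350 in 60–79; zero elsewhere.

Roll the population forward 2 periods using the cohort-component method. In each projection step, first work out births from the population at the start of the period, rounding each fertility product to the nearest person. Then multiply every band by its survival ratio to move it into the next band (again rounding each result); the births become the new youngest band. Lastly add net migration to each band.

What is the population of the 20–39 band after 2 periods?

Period 1:
Births: 4050 × 0.327 = 1324  |  4650 × 0.262 = 1218 — total 2542
20–39: 5000 × 0.973 = 4865
40–59: 4050 × 0.973 = 3941
60–79: 4650 × 0.972 = 4520
80+: 2950 × 0.938 + 4900 × 0.369 = 2767 + 1808 = 4575
Net migration: 60–79 − 350 → 4170
Population now: 0–19=2542, 20–39=4865, 40–59=3941, 60–79=4170, 80+=4575
Period 2:
Births: 4865 × 0.327 = 1591  |  3941 × 0.262 = 1033 — total 2624
20–39: 2542 × 0.973 = 2473
40–59: 4865 × 0.973 = 4734
60–79: 3941 × 0.972 = 3831
80+: 4170 × 0.938 + 4575 × 0.369 = 3911 + 1688 = 5599
Net migration: 60–79 − 350 → 3481
Population now: 0–19=2624, 20–39=2473, 40–59=4734, 60–79=3481, 80+=5599

2473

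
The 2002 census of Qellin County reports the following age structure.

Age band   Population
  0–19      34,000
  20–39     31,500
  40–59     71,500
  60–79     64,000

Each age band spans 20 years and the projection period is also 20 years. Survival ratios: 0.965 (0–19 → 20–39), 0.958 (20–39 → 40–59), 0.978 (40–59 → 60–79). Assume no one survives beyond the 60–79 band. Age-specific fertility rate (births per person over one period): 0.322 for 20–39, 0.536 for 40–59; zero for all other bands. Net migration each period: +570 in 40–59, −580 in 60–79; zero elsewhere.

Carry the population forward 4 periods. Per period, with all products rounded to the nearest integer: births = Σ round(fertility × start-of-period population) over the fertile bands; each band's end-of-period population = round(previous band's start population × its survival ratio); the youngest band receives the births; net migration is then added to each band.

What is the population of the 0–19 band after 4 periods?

— Period 1 —
Births: 31500 * 0.322 = 10143 ; 71500 * 0.536 = 38324 → total 48467
20–39: 34000 * 0.965 = 32810
40–59: 31500 * 0.958 = 30177
60–79: 71500 * 0.978 = 69927
Net migration: 40–59 + 570 → 30747; 60–79 − 580 → 69347
End of period: [48467, 32810, 30747, 69347]
— Period 2 —
Births: 32810 * 0.322 = 10565 ; 30747 * 0.536 = 16480 → total 27045
20–39: 48467 * 0.965 = 46771
40–59: 32810 * 0.958 = 31432
60–79: 30747 * 0.978 = 30071
Net migration: 40–59 + 570 → 32002; 60–79 − 580 → 29491
End of period: [27045, 46771, 32002, 29491]
— Period 3 —
Births: 46771 * 0.322 = 15060 ; 32002 * 0.536 = 17153 → total 32213
20–39: 27045 * 0.965 = 26098
40–59: 46771 * 0.958 = 44807
60–79: 32002 * 0.978 = 31298
Net migration: 40–59 + 570 → 45377; 60–79 − 580 → 30718
End of period: [32213, 26098, 45377, 30718]
— Period 4 —
Births: 26098 * 0.322 = 8404 ; 45377 * 0.536 = 24322 → total 32726
20–39: 32213 * 0.965 = 31086
40–59: 26098 * 0.958 = 25002
60–79: 45377 * 0.978 = 44379
Net migration: 40–59 + 570 → 25572; 60–79 − 580 → 43799
End of period: [32726, 31086, 25572, 43799]

32726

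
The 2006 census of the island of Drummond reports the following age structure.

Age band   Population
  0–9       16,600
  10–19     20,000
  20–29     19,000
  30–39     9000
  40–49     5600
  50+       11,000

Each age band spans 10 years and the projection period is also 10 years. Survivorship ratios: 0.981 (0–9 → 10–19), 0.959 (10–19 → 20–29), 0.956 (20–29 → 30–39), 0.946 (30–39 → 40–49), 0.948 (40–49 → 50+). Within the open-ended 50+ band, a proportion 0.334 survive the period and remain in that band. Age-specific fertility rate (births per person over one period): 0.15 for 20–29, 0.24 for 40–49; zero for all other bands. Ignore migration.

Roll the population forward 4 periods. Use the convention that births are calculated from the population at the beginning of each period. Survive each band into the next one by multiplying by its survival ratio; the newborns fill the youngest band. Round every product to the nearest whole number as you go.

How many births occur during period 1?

4194

Let group 1 be 0–9 through group 6 = 50+.
[period 1]
Births: 19000 × 0.15 = 2850 ; 5600 × 0.24 = 1344 — total 4194
Group 2: 16600 × 0.981 = 16285
Group 3: 20000 × 0.959 = 19180
Group 4: 19000 × 0.956 = 18164
Group 5: 9000 × 0.946 = 8514
Group 6: 5600 × 0.948 + 11000 × 0.334 = 5309 + 3674 = 8983
End of period: [4194, 16285, 19180, 18164, 8514, 8983]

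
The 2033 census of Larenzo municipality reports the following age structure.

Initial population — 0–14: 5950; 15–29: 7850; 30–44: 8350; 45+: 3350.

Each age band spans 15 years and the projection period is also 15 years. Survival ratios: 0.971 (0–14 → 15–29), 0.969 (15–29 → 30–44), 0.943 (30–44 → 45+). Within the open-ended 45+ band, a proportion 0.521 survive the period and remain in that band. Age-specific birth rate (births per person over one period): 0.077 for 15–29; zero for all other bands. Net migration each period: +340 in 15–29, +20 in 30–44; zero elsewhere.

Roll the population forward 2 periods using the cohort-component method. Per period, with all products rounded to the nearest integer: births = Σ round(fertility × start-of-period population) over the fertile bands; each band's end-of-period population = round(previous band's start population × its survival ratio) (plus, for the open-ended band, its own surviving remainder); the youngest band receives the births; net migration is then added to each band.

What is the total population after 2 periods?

19547

Let band 1 be 0–14 through band 4 = 45+.
— Period 1 —
Births: 7850 * 0.077 = 604
Band 2: 5950 * 0.971 = 5777
Band 3: 7850 * 0.969 = 7607
Band 4: 8350 * 0.943 + 3350 * 0.521 = 7874 + 1745 = 9619
Net migration: Band 2 + 340 → 6117; Band 3 + 20 → 7627
End of period: [604, 6117, 7627, 9619]
— Period 2 —
Births: 6117 * 0.077 = 471
Band 2: 604 * 0.971 = 586
Band 3: 6117 * 0.969 = 5927
Band 4: 7627 * 0.943 + 9619 * 0.521 = 7192 + 5011 = 12203
Net migration: Band 2 + 340 → 926; Band 3 + 20 → 5947
End of period: [471, 926, 5947, 12203]
Total after period 2: 471 + 926 + 5947 + 12203 = 19547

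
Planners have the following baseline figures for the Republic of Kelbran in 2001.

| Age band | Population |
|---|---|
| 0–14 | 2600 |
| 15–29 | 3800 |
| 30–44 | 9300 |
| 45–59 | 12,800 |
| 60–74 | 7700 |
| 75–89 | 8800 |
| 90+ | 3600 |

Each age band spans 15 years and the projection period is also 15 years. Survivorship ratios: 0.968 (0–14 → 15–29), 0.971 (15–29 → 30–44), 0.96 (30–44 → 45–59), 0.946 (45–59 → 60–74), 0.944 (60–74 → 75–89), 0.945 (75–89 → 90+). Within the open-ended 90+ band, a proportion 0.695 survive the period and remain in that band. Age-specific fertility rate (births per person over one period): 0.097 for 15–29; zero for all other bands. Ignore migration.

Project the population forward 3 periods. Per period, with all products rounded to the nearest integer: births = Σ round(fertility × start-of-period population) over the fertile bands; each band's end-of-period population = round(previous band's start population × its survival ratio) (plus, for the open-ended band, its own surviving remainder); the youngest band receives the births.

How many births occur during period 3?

35

Call the bands 1 to 7, youngest first.
[period 1]
Births: 3800 × 0.097 = 369
Band 2: 2600 × 0.968 = 2517
Band 3: 3800 × 0.971 = 3690
Band 4: 9300 × 0.96 = 8928
Band 5: 12800 × 0.946 = 12109
Band 6: 7700 × 0.944 = 7269
Band 7: 8800 × 0.945 + 3600 × 0.695 = 8316 + 2502 = 10818
→ [369, 2517, 3690, 8928, 12109, 7269, 10818]
[period 2]
Births: 2517 × 0.097 = 244
Band 2: 369 × 0.968 = 357
Band 3: 2517 × 0.971 = 2444
Band 4: 3690 × 0.96 = 3542
Band 5: 8928 × 0.946 = 8446
Band 6: 12109 × 0.944 = 11431
Band 7: 7269 × 0.945 + 10818 × 0.695 = 6869 + 7519 = 14388
→ [244, 357, 2444, 3542, 8446, 11431, 14388]
[period 3]
Births: 357 × 0.097 = 35
Band 2: 244 × 0.968 = 236
Band 3: 357 × 0.971 = 347
Band 4: 2444 × 0.96 = 2346
Band 5: 3542 × 0.946 = 3351
Band 6: 8446 × 0.944 = 7973
Band 7: 11431 × 0.945 + 14388 × 0.695 = 10802 + 10000 = 20802
→ [35, 236, 347, 2346, 3351, 7973, 20802]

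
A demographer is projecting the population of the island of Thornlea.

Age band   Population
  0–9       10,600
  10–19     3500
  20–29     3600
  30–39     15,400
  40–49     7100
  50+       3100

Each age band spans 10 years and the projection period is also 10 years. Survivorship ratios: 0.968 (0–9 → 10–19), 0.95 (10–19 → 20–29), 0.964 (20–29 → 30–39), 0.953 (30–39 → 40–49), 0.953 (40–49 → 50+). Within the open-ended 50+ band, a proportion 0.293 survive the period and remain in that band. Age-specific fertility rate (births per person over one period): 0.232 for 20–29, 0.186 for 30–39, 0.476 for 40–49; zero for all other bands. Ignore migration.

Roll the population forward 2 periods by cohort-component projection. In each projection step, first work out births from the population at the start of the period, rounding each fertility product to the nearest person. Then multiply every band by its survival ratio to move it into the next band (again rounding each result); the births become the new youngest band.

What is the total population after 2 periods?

Period 1.
Births: 3600 × 0.232 = 835  |  15400 × 0.186 = 2864  |  7100 × 0.476 = 3380 ⇒ total 7079
10–19: 10600 × 0.968 = 10261
20–29: 3500 × 0.95 = 3325
30–39: 3600 × 0.964 = 3470
40–49: 15400 × 0.953 = 14676
50+: 7100 × 0.953 + 3100 × 0.293 = 6766 + 908 = 7674
Giving 7079 / 10261 / 3325 / 3470 / 14676 / 7674.
Period 2.
Births: 3325 × 0.232 = 771  |  3470 × 0.186 = 645  |  14676 × 0.476 = 6986 ⇒ total 8402
10–19: 7079 × 0.968 = 6852
20–29: 10261 × 0.95 = 9748
30–39: 3325 × 0.964 = 3205
40–49: 3470 × 0.953 = 3307
50+: 14676 × 0.953 + 7674 × 0.293 = 13986 + 2248 = 16234
Giving 8402 / 6852 / 9748 / 3205 / 3307 / 16234.
Total after period 2: 8402 + 6852 + 9748 + 3205 + 3307 + 16234 = 47748

47748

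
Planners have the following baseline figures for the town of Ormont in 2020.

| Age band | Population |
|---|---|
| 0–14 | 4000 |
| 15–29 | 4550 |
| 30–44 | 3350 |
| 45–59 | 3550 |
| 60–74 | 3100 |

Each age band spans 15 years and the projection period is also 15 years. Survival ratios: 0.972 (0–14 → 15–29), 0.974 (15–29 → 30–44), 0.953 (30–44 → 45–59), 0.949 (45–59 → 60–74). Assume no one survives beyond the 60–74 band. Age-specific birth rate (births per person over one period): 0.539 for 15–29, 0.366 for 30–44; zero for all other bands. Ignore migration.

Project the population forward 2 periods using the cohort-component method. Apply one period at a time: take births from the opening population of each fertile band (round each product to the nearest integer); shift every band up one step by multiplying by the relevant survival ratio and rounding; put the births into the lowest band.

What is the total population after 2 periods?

18334

Let group 1 be 0–14 through group 5 = 60–74.
After projecting period 1:
Births: 4550 × 0.539 = 2452, 3350 × 0.366 = 1226 → total 3678
Group 2: 4000 × 0.972 = 3888
Group 3: 4550 × 0.974 = 4432
Group 4: 3350 × 0.953 = 3193
Group 5: 3550 × 0.949 = 3369
End of period: [3678, 3888, 4432, 3193, 3369]
After projecting period 2:
Births: 3888 × 0.539 = 2096, 4432 × 0.366 = 1622 → total 3718
Group 2: 3678 × 0.972 = 3575
Group 3: 3888 × 0.974 = 3787
Group 4: 4432 × 0.953 = 4224
Group 5: 3193 × 0.949 = 3030
End of period: [3718, 3575, 3787, 4224, 3030]
Total after period 2: 3718 + 3575 + 3787 + 4224 + 3030 = 18334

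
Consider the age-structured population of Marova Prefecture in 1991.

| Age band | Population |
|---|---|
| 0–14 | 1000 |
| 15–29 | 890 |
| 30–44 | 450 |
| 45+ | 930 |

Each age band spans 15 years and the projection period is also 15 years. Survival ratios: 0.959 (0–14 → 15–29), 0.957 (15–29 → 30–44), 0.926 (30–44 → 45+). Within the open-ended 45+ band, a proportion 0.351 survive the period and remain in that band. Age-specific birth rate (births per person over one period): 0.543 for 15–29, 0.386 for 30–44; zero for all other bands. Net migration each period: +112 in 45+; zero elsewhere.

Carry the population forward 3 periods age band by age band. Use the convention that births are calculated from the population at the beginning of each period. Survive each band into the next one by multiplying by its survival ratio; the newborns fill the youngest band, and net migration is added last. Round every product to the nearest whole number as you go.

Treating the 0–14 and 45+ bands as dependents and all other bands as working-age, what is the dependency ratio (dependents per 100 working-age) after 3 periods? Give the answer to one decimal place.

[period 1]
Births: 890 × 0.543 = 483  |  450 × 0.386 = 174 → total 657
15–29: 1000 × 0.959 = 959
30–44: 890 × 0.957 = 852
45+: 450 × 0.926 + 930 × 0.351 = 417 + 326 = 743
Net migration: 45+ + 112 → 855
Giving 657 / 959 / 852 / 855.
[period 2]
Births: 959 × 0.543 = 521  |  852 × 0.386 = 329 → total 850
15–29: 657 × 0.959 = 630
30–44: 959 × 0.957 = 918
45+: 852 × 0.926 + 855 × 0.351 = 789 + 300 = 1089
Net migration: 45+ + 112 → 1201
Giving 850 / 630 / 918 / 1201.
[period 3]
Births: 630 × 0.543 = 342  |  918 × 0.386 = 354 → total 696
15–29: 850 × 0.959 = 815
30–44: 630 × 0.957 = 603
45+: 918 × 0.926 + 1201 × 0.351 = 850 + 422 = 1272
Net migration: 45+ + 112 → 1384
Giving 696 / 815 / 603 / 1384.
Dependents (band 0–14 + band 45+) = 696 + 1384 = 2080; working-age = 1418; ratio = 2080/1418 × 100 = 146.7

146.7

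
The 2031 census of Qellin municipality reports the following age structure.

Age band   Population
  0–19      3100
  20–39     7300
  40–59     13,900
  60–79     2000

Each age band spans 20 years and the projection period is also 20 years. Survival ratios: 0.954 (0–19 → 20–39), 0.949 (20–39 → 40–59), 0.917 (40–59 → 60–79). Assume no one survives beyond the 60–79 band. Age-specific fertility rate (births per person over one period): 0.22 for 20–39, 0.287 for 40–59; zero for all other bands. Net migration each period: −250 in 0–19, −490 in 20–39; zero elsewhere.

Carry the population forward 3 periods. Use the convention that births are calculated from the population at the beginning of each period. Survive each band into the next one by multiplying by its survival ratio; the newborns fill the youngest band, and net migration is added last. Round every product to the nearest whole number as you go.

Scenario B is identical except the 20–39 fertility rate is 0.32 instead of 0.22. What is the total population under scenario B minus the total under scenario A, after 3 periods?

(Bands numbered youngest = 1 to oldest = 4.)
Period 1.
Births: 7300 * 0.22 = 1606 ; 13900 * 0.287 = 3989 → total 5595
Band 2: 3100 * 0.954 = 2957
Band 3: 7300 * 0.949 = 6928
Band 4: 13900 * 0.917 = 12746
Net migration: Band 1 − 250 → 5345; Band 2 − 490 → 2467
End of period: [5345, 2467, 6928, 12746]
Period 2.
Births: 2467 * 0.22 = 543 ; 6928 * 0.287 = 1988 → total 2531
Band 2: 5345 * 0.954 = 5099
Band 3: 2467 * 0.949 = 2341
Band 4: 6928 * 0.917 = 6353
Net migration: Band 1 − 250 → 2281; Band 2 − 490 → 4609
End of period: [2281, 4609, 2341, 6353]
Period 3.
Births: 4609 * 0.22 = 1014 ; 2341 * 0.287 = 672 → total 1686
Band 2: 2281 * 0.954 = 2176
Band 3: 4609 * 0.949 = 4374
Band 4: 2341 * 0.917 = 2147
Net migration: Band 1 − 250 → 1436; Band 2 − 490 → 1686
End of period: [1436, 1686, 4374, 2147]
Scenario A total after 3 periods: 9643
Scenario B projection —
Period 1.
Births: 7300 * 0.32 = 2336 ; 13900 * 0.287 = 3989 → total 6325
Band 2: 3100 * 0.954 = 2957
Band 3: 7300 * 0.949 = 6928
Band 4: 13900 * 0.917 = 12746
Net migration: Band 1 − 250 → 6075; Band 2 − 490 → 2467
End of period: [6075, 2467, 6928, 12746]
Period 2.
Births: 2467 * 0.32 = 789 ; 6928 * 0.287 = 1988 → total 2777
Band 2: 6075 * 0.954 = 5796
Band 3: 2467 * 0.949 = 2341
Band 4: 6928 * 0.917 = 6353
Net migration: Band 1 − 250 → 2527; Band 2 − 490 → 5306
End of period: [2527, 5306, 2341, 6353]
Period 3.
Births: 5306 * 0.32 = 1698 ; 2341 * 0.287 = 672 → total 2370
Band 2: 2527 * 0.954 = 2411
Band 3: 5306 * 0.949 = 5035
Band 4: 2341 * 0.917 = 2147
Net migration: Band 1 − 250 → 2120; Band 2 − 490 → 1921
End of period: [2120, 1921, 5035, 2147]
Scenario B total after 3 periods: 11223
Difference B − A = 11223 − 9643 = 1580

1580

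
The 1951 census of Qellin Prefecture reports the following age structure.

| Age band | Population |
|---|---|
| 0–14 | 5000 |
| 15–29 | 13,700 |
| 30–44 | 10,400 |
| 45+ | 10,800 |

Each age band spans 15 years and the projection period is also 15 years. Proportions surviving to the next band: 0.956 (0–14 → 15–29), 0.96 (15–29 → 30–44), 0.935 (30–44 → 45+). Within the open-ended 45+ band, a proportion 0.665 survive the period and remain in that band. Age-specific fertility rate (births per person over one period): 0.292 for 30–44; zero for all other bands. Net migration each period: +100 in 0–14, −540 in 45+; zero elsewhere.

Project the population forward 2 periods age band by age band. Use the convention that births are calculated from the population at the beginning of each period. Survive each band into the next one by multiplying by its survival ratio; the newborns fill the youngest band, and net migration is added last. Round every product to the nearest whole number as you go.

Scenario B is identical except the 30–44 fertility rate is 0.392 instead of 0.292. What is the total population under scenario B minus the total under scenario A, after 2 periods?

Call the groups 1 to 4, youngest first.
Period 1:
Births: 10400 * 0.292 = 3037
Group 2: 5000 * 0.956 = 4780
Group 3: 13700 * 0.96 = 13152
Group 4: 10400 * 0.935 + 10800 * 0.665 = 9724 + 7182 = 16906
Net migration: Group 1 + 100 → 3137; Group 4 − 540 → 16366
→ [3137, 4780, 13152, 16366]
Period 2:
Births: 13152 * 0.292 = 3840
Group 2: 3137 * 0.956 = 2999
Group 3: 4780 * 0.96 = 4589
Group 4: 13152 * 0.935 + 16366 * 0.665 = 12297 + 10883 = 23180
Net migration: Group 1 + 100 → 3940; Group 4 − 540 → 22640
→ [3940, 2999, 4589, 22640]
Scenario A total after 2 periods: 34168
Scenario B projection —
Period 1:
Births: 10400 * 0.392 = 4077
Group 2: 5000 * 0.956 = 4780
Group 3: 13700 * 0.96 = 13152
Group 4: 10400 * 0.935 + 10800 * 0.665 = 9724 + 7182 = 16906
Net migration: Group 1 + 100 → 4177; Group 4 − 540 → 16366
→ [4177, 4780, 13152, 16366]
Period 2:
Births: 13152 * 0.392 = 5156
Group 2: 4177 * 0.956 = 3993
Group 3: 4780 * 0.96 = 4589
Group 4: 13152 * 0.935 + 16366 * 0.665 = 12297 + 10883 = 23180
Net migration: Group 1 + 100 → 5256; Group 4 − 540 → 22640
→ [5256, 3993, 4589, 22640]
Scenario B total after 2 periods: 36478
Difference B − A = 36478 − 34168 = 2310

2310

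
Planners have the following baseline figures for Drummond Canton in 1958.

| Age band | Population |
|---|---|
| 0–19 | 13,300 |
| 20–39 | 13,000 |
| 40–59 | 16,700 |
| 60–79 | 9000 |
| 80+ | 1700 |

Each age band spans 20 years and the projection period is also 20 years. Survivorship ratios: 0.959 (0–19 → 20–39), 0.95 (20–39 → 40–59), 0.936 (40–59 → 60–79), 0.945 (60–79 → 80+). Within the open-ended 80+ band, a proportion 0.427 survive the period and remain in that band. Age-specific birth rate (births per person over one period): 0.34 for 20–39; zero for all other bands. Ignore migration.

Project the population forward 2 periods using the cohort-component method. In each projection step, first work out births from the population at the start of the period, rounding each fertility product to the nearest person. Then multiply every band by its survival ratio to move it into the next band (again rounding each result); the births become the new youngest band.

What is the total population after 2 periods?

Period 1:
Births: 13000 × 0.34 = 4420
20–39: 13300 × 0.959 = 12755
40–59: 13000 × 0.95 = 12350
60–79: 16700 × 0.936 = 15631
80+: 9000 × 0.945 + 1700 × 0.427 = 8505 + 726 = 9231
→ [4420, 12755, 12350, 15631, 9231]
Period 2:
Births: 12755 × 0.34 = 4337
20–39: 4420 × 0.959 = 4239
40–59: 12755 × 0.95 = 12117
60–79: 12350 × 0.936 = 11560
80+: 15631 × 0.945 + 9231 × 0.427 = 14771 + 3942 = 18713
→ [4337, 4239, 12117, 11560, 18713]
Total after period 2: 4337 + 4239 + 12117 + 11560 + 18713 = 50966

50966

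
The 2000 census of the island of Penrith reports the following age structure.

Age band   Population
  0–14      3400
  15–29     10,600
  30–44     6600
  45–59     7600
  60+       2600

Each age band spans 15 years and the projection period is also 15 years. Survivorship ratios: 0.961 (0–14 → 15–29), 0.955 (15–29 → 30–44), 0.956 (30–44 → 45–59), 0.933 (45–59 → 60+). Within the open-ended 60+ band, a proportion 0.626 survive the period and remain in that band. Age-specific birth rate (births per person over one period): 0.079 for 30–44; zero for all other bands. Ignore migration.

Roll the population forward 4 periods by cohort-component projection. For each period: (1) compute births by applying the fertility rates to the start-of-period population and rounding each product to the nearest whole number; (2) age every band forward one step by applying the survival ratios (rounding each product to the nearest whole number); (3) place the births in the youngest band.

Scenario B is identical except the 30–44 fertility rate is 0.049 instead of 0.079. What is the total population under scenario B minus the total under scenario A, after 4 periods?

Period 1.
Births: 6600 × 0.079 = 521
15–29: 3400 × 0.961 = 3267
30–44: 10600 × 0.955 = 10123
45–59: 6600 × 0.956 = 6310
60+: 7600 × 0.933 + 2600 × 0.626 = 7091 + 1628 = 8719
→ [521, 3267, 10123, 6310, 8719]
Period 2.
Births: 10123 × 0.079 = 800
15–29: 521 × 0.961 = 501
30–44: 3267 × 0.955 = 3120
45–59: 10123 × 0.956 = 9678
60+: 6310 × 0.933 + 8719 × 0.626 = 5887 + 5458 = 11345
→ [800, 501, 3120, 9678, 11345]
Period 3.
Births: 3120 × 0.079 = 246
15–29: 800 × 0.961 = 769
30–44: 501 × 0.955 = 478
45–59: 3120 × 0.956 = 2983
60+: 9678 × 0.933 + 11345 × 0.626 = 9030 + 7102 = 16132
→ [246, 769, 478, 2983, 16132]
Period 4.
Births: 478 × 0.079 = 38
15–29: 246 × 0.961 = 236
30–44: 769 × 0.955 = 734
45–59: 478 × 0.956 = 457
60+: 2983 × 0.933 + 16132 × 0.626 = 2783 + 10099 = 12882
→ [38, 236, 734, 457, 12882]
Scenario A total after 4 periods: 14347
Scenario B projection —
Period 1.
Births: 6600 × 0.049 = 323
15–29: 3400 × 0.961 = 3267
30–44: 10600 × 0.955 = 10123
45–59: 6600 × 0.956 = 6310
60+: 7600 × 0.933 + 2600 × 0.626 = 7091 + 1628 = 8719
→ [323, 3267, 10123, 6310, 8719]
Period 2.
Births: 10123 × 0.049 = 496
15–29: 323 × 0.961 = 310
30–44: 3267 × 0.955 = 3120
45–59: 10123 × 0.956 = 9678
60+: 6310 × 0.933 + 8719 × 0.626 = 5887 + 5458 = 11345
→ [496, 310, 3120, 9678, 11345]
Period 3.
Births: 3120 × 0.049 = 153
15–29: 496 × 0.961 = 477
30–44: 310 × 0.955 = 296
45–59: 3120 × 0.956 = 2983
60+: 9678 × 0.933 + 11345 × 0.626 = 9030 + 7102 = 16132
→ [153, 477, 296, 2983, 16132]
Period 4.
Births: 296 × 0.049 = 15
15–29: 153 × 0.961 = 147
30–44: 477 × 0.955 = 456
45–59: 296 × 0.956 = 283
60+: 2983 × 0.933 + 16132 × 0.626 = 2783 + 10099 = 12882
→ [15, 147, 456, 283, 12882]
Scenario B total after 4 periods: 13783
Difference B − A = 13783 − 14347 = -564

-564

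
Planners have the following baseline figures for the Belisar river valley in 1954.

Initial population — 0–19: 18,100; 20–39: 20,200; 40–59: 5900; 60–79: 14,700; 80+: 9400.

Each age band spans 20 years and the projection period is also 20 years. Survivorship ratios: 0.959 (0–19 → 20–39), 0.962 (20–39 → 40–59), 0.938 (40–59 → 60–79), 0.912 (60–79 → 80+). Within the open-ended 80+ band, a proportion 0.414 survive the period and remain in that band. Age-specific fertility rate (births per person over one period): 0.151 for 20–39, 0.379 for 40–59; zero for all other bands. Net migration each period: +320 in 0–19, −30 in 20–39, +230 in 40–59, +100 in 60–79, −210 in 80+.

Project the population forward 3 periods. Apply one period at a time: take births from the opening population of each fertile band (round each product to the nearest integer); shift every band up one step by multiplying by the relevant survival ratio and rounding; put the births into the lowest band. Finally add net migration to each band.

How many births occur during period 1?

Let group 1 be 0–19 through group 5 = 80+.
After projecting period 1:
Births: 20200 × 0.151 = 3050 ; 5900 × 0.379 = 2236 — total 5286
Group 2: 18100 × 0.959 = 17358
Group 3: 20200 × 0.962 = 19432
Group 4: 5900 × 0.938 = 5534
Group 5: 14700 × 0.912 + 9400 × 0.414 = 13406 + 3892 = 17298
Net migration: Group 1 + 320 → 5606; Group 2 − 30 → 17328; Group 3 + 230 → 19662; Group 4 + 100 → 5634; Group 5 − 210 → 17088
Giving 5606 / 17328 / 19662 / 5634 / 17088.

5286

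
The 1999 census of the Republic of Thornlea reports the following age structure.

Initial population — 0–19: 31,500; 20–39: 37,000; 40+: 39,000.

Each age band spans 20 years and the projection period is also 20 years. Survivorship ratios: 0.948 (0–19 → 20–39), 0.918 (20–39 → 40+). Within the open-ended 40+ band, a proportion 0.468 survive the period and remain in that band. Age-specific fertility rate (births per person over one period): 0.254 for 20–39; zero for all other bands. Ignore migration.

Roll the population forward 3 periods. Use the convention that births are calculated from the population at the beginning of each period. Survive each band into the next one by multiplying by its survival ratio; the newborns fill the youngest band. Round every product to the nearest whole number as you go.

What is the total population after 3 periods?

41898

Numbering the groups 1..3 from youngest to oldest:
After projecting period 1:
Births: 37000 × 0.254 = 9398
Group 2: 31500 × 0.948 = 29862
Group 3: 37000 × 0.918 + 39000 × 0.468 = 33966 + 18252 = 52218
→ [9398, 29862, 52218]
After projecting period 2:
Births: 29862 × 0.254 = 7585
Group 2: 9398 × 0.948 = 8909
Group 3: 29862 × 0.918 + 52218 × 0.468 = 27413 + 24438 = 51851
→ [7585, 8909, 51851]
After projecting period 3:
Births: 8909 × 0.254 = 2263
Group 2: 7585 × 0.948 = 7191
Group 3: 8909 × 0.918 + 51851 × 0.468 = 8178 + 24266 = 32444
→ [2263, 7191, 32444]
Total after period 3: 2263 + 7191 + 32444 = 41898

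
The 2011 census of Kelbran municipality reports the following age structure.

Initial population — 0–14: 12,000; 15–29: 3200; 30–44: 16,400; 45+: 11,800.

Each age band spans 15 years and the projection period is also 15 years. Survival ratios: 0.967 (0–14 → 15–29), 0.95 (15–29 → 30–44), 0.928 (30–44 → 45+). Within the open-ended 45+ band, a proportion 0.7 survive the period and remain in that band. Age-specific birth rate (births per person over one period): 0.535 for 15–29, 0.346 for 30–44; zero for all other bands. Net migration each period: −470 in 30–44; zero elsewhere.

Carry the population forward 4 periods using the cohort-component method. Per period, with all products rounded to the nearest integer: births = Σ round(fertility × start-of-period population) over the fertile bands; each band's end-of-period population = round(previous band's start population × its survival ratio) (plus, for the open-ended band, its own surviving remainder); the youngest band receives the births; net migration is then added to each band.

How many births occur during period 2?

Let band 1 be 0–14 through band 4 = 45+.
— Period 1 —
Births: 3200 × 0.535 = 1712  |  16400 × 0.346 = 5674 ⇒ total 7386
Band 2: 12000 × 0.967 = 11604
Band 3: 3200 × 0.95 = 3040
Band 4: 16400 × 0.928 + 11800 × 0.7 = 15219 + 8260 = 23479
Net migration: Band 3 − 470 → 2570
→ [7386, 11604, 2570, 23479]
— Period 2 —
Births: 11604 × 0.535 = 6208  |  2570 × 0.346 = 889 ⇒ total 7097
Band 2: 7386 × 0.967 = 7142
Band 3: 11604 × 0.95 = 11024
Band 4: 2570 × 0.928 + 23479 × 0.7 = 2385 + 16435 = 18820
Net migration: Band 3 − 470 → 10554
→ [7097, 7142, 10554, 18820]

7097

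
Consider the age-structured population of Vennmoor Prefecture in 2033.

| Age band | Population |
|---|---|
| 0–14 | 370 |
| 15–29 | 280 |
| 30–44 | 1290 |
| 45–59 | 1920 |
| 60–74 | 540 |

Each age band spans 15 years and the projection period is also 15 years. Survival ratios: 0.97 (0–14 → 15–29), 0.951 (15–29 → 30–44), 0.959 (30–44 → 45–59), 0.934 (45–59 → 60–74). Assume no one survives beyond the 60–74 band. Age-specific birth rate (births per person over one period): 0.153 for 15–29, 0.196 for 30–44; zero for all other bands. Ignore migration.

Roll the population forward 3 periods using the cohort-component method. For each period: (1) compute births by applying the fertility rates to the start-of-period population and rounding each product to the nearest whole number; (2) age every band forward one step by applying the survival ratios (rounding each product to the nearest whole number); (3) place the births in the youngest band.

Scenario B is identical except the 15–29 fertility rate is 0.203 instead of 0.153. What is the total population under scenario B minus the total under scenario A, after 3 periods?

Numbering the groups 1..5 from youngest to oldest:
— Period 1 —
Births: 280 × 0.153 = 43 ; 1290 × 0.196 = 253 → 296
Group 2: 370 × 0.97 = 359
Group 3: 280 × 0.951 = 266
Group 4: 1290 × 0.959 = 1237
Group 5: 1920 × 0.934 = 1793
→ [296, 359, 266, 1237, 1793]
— Period 2 —
Births: 359 × 0.153 = 55 ; 266 × 0.196 = 52 → 107
Group 2: 296 × 0.97 = 287
Group 3: 359 × 0.951 = 341
Group 4: 266 × 0.959 = 255
Group 5: 1237 × 0.934 = 1155
→ [107, 287, 341, 255, 1155]
— Period 3 —
Births: 287 × 0.153 = 44 ; 341 × 0.196 = 67 → 111
Group 2: 107 × 0.97 = 104
Group 3: 287 × 0.951 = 273
Group 4: 341 × 0.959 = 327
Group 5: 255 × 0.934 = 238
→ [111, 104, 273, 327, 238]
Scenario A total after 3 periods: 1053
Scenario B projection —
— Period 1 —
Births: 280 × 0.203 = 57 ; 1290 × 0.196 = 253 → 310
Group 2: 370 × 0.97 = 359
Group 3: 280 × 0.951 = 266
Group 4: 1290 × 0.959 = 1237
Group 5: 1920 × 0.934 = 1793
→ [310, 359, 266, 1237, 1793]
— Period 2 —
Births: 359 × 0.203 = 73 ; 266 × 0.196 = 52 → 125
Group 2: 310 × 0.97 = 301
Group 3: 359 × 0.951 = 341
Group 4: 266 × 0.959 = 255
Group 5: 1237 × 0.934 = 1155
→ [125, 301, 341, 255, 1155]
— Period 3 —
Births: 301 × 0.203 = 61 ; 341 × 0.196 = 67 → 128
Group 2: 125 × 0.97 = 121
Group 3: 301 × 0.951 = 286
Group 4: 341 × 0.959 = 327
Group 5: 255 × 0.934 = 238
→ [128, 121, 286, 327, 238]
Scenario B total after 3 periods: 1100
Difference B − A = 1100 − 1053 = 47

47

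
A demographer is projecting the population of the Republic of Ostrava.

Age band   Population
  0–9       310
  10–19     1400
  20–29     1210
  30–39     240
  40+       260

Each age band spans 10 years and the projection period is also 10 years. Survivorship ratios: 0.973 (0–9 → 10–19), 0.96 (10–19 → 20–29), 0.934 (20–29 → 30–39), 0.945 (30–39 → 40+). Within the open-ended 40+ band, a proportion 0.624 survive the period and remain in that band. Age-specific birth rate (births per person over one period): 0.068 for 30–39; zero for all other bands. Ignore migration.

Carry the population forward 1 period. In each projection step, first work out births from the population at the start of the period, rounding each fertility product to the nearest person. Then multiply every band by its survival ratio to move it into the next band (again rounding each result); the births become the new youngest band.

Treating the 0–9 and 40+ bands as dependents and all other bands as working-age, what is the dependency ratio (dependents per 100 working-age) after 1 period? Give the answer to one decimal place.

Numbering the bands 1..5 from youngest to oldest:
[period 1]
Births: 240 × 0.068 = 16
Band 2: 310 × 0.973 = 302
Band 3: 1400 × 0.96 = 1344
Band 4: 1210 × 0.934 = 1130
Band 5: 240 × 0.945 + 260 × 0.624 = 227 + 162 = 389
→ [16, 302, 1344, 1130, 389]
Dependents (band 0–9 + band 40+) = 16 + 389 = 405; working-age = 2776; ratio = 405/2776 × 100 = 14.6

14.6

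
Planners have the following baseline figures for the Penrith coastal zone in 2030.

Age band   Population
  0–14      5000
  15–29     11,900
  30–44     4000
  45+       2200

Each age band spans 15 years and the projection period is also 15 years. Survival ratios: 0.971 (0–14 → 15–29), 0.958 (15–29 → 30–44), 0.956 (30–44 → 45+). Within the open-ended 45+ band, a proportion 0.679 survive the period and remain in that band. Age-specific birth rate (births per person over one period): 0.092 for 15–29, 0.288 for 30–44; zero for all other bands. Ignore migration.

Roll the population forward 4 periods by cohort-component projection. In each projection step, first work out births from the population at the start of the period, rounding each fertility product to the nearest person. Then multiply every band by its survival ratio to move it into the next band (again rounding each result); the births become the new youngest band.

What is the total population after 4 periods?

17606

After projecting period 1:
Births: 11900 × 0.092 = 1095  |  4000 × 0.288 = 1152 → total 2247
15–29: 5000 × 0.971 = 4855
30–44: 11900 × 0.958 = 11400
45+: 4000 × 0.956 + 2200 × 0.679 = 3824 + 1494 = 5318
→ [2247, 4855, 11400, 5318]
After projecting period 2:
Births: 4855 × 0.092 = 447  |  11400 × 0.288 = 3283 → total 3730
15–29: 2247 × 0.971 = 2182
30–44: 4855 × 0.958 = 4651
45+: 11400 × 0.956 + 5318 × 0.679 = 10898 + 3611 = 14509
→ [3730, 2182, 4651, 14509]
After projecting period 3:
Births: 2182 × 0.092 = 201  |  4651 × 0.288 = 1339 → total 1540
15–29: 3730 × 0.971 = 3622
30–44: 2182 × 0.958 = 2090
45+: 4651 × 0.956 + 14509 × 0.679 = 4446 + 9852 = 14298
→ [1540, 3622, 2090, 14298]
After projecting period 4:
Births: 3622 × 0.092 = 333  |  2090 × 0.288 = 602 → total 935
15–29: 1540 × 0.971 = 1495
30–44: 3622 × 0.958 = 3470
45+: 2090 × 0.956 + 14298 × 0.679 = 1998 + 9708 = 11706
→ [935, 1495, 3470, 11706]
Total after period 4: 935 + 1495 + 3470 + 11706 = 17606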